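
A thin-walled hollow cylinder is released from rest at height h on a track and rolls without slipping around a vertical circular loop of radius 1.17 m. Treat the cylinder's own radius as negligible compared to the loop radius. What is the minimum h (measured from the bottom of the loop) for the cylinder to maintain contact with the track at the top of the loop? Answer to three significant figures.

For this body I = MR², i.e. k = I/(MR²) = 1.
At the top, contact is just lost when gravity alone supplies the centripetal force: Mg = Mv_top²/r, i.e. v_top² = gr.
With ω = v/R, the kinetic energy at speed v is ½(1+k)Mv² = Mv².
Energy conservation from release (height h) to the top (height 2r): Mgh = Mg(2r) + M·gr.
Thus h_min = 2r + (1+k)r/2 = r(2 + 2/2) = 1.17 × 3 ≈ 3.51 m.

h_min ≈ 3.51 m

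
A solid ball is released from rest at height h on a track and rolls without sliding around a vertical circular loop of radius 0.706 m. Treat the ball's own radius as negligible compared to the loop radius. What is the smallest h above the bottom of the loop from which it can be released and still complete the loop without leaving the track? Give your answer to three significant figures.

For this body I = (2/5)MR², i.e. k = I/(MR²) = 0.4.
At the top of the loop, the minimum-contact condition is Mg = Mv_top²/r, so v_top² = gr.
With ω = v/R, the kinetic energy at speed v is ½(1+k)Mv² = (7/10)Mv².
Energy conservation from release (height h) to the top (height 2r): Mgh = Mg(2r) + (7/10)M·gr.
Thus h_min = 2r + (1+k)r/2 = r(2 + 1.4/2) = 0.706 × 2.7 ≈ 1.91 m.

h_min ≈ 1.91 m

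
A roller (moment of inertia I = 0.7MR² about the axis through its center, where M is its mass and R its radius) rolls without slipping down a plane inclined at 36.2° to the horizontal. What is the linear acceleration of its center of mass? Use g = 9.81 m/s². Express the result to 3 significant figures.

a ≈ 3.41 m/s²

With I = 0.7MR², the ratio k = I/(MR²) is 0.7.
Along the incline Mg sinθ − f = Ma, and torque about the center fR = Iα = kMR²(a/R) gives f = kMa.
Eliminating f: Mg sinθ = (1+k)Ma, so a = g sinθ/(1+k) = 9.81 × sin36.2° / 1.7 ≈ 3.41 m/s².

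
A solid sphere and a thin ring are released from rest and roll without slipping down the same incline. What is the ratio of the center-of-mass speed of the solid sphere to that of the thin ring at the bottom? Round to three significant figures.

v_ratio ≈ 1.20

Each satisfies Mgh = ½(1+k)Mv² with k = I/(MR²), so v ∝ 1/√(1+k).
For the solid sphere k = 0.4; for the thin ring k = 1.
v₁/v₂ = √((1+k₂)/(1+k₁)) = √(2/1.4) ≈ 1.20.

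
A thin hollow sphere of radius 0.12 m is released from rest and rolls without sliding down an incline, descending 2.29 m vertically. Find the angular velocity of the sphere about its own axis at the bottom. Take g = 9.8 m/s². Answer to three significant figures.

For this body I = (2/3)MR², i.e. k = I/(MR²) = 2/3.
The rolling condition ω = v/R makes the rotational term ½I(v/R)² = ½kMv², so KE_total = ½(1+k)Mv² = (5/6)Mv².
Energy conservation Mgh = ½(1+k)Mv² gives v = √(2gh/(1+k)) = √(2 × 9.8 × 2.29 / 1.667) = 5.189 m/s.
Then ω = v/R = 5.189 / 0.12 ≈ 43.2 rad/s.

ω ≈ 43.2 rad/s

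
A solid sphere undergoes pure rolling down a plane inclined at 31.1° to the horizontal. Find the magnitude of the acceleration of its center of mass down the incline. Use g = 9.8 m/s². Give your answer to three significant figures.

The moment of inertia is (2/5)MR², giving k ≡ I/(MR²) = 0.4.
Newton's second law down the slope: Mg sinθ − f = Ma. The torque equation fR = Iα (with α = a/R) gives f = kMa.
Eliminating f: Mg sinθ = (1+k)Ma, so a = g sinθ/(1+k) = 9.8 × sin31.1° / 1.4 ≈ 3.62 m/s².

a ≈ 3.62 m/s²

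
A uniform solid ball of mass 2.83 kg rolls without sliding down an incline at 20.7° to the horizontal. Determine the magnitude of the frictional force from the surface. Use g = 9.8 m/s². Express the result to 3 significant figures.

Here I = (2/5)MR², so the shape factor k = I/(MR²) = 0.4.
Along the incline Mg sinθ − f = Ma, and torque about the center fR = Iα = kMR²(a/R) gives f = kMa.
Combining, a = g sinθ/(1+k) and f = kMa = kMg sinθ/(1+k).
f = 0.4 × 2.83 × 9.8 × sin20.7° / 1.4 ≈ 2.80 N.

f ≈ 2.80 N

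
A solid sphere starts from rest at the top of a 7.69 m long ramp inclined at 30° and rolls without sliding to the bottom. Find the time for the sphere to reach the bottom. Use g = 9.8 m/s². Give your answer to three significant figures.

With I = (2/5)MR², the ratio k = I/(MR²) is 0.4.
Newton's second law down the slope: Mg sinθ − f = Ma. The torque equation fR = Iα (with α = a/R) gives f = kMa.
Hence a = g sinθ/(1+k) = 9.8×sin30°/1.4 = 3.5 m/s².
Starting from rest, L = ½at², so t = √(2L/a) = √(2×7.69/3.5) ≈ 2.10 s.

t ≈ 2.10 s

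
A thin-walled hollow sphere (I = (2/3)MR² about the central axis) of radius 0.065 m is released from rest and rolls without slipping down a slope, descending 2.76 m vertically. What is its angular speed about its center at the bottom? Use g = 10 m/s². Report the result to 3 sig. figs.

Here I = (2/3)MR², so the shape factor k = I/(MR²) = 2/3.
The rolling condition ω = v/R makes the rotational term ½I(v/R)² = ½kMv², so KE_total = ½(1+k)Mv² = (5/6)Mv².
Energy conservation Mgh = ½(1+k)Mv² gives v = √(2gh/(1+k)) = √(2 × 10 × 2.76 / 1.667) = 5.755 m/s.
The angular speed follows from ω = v/R = 5.755/0.065 ≈ 88.5 rad/s.

ω ≈ 88.5 rad/s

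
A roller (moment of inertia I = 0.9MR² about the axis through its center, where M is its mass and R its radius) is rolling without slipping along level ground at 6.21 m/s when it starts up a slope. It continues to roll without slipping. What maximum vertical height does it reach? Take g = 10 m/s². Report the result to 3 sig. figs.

h ≈ 3.66 m

The moment of inertia is 0.9MR², giving k ≡ I/(MR²) = 0.9.
Rolling without slipping gives ω = v/R, so the total kinetic energy is ½Mv² + ½Iω² = ½(1+k)Mv² = (19/20)Mv².
At the top the kinetic energy is zero, so (19/20)Mv₀² = Mgh.
Thus h = (1+k)v₀²/(2g) = 1.9 × 6.21² / (2 × 10) ≈ 3.66 m.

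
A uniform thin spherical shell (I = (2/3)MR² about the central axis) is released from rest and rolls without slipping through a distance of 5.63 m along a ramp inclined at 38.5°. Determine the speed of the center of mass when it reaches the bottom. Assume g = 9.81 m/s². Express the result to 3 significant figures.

With I = (2/3)MR², the ratio k = I/(MR²) is 2/3.
Rolling without slipping gives ω = v/R, so the total kinetic energy is ½Mv² + ½Iω² = ½(1+k)Mv² = (5/6)Mv².
The vertical drop is h = L sinθ = 5.63 × sin38.5° = 3.505 m.
Energy conservation: Mgh = (5/6)Mv², so v = √(2gh/(1+k)) = √(2 × 9.81 × 3.505 / 1.667) ≈ 6.42 m/s.

v ≈ 6.42 m/s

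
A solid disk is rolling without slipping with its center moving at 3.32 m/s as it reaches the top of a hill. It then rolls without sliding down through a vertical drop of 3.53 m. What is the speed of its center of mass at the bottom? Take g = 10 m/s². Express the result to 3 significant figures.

With I = (1/2)MR², the ratio k = I/(MR²) is 0.5.
Pure rolling means v = ωR; then KE = ½Mv² + ½I(v/R)² = ½(1+k)Mv² = (3/4)Mv².
Energy conservation: (3/4)Mv₀² + Mgh = (3/4)Mv², so v² = v₀² + 2gh/(1+k).
v = √(3.32² + 2×10×3.53/1.5) = √58.09 ≈ 7.62 m/s.

v ≈ 7.62 m/s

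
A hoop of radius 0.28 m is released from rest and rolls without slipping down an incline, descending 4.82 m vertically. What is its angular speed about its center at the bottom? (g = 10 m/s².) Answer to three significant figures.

Here I = MR², so the shape factor k = I/(MR²) = 1.
Pure rolling means v = ωR; then KE = ½Mv² + ½I(v/R)² = ½(1+k)Mv² = Mv².
Energy conservation Mgh = ½(1+k)Mv² gives v = √(2gh/(1+k)) = √(2 × 10 × 4.82 / 2) = 6.943 m/s.
The angular speed follows from ω = v/R = 6.943/0.28 ≈ 24.8 rad/s.

ω ≈ 24.8 rad/s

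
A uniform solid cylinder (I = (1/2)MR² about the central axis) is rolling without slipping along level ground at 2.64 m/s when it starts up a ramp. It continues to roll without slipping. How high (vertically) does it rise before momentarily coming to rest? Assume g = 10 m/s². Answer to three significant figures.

With I = (1/2)MR², the ratio k = I/(MR²) is 0.5.
The rolling condition ω = v/R makes the rotational term ½I(v/R)² = ½kMv², so KE_total = ½(1+k)Mv² = (3/4)Mv².
At the top the kinetic energy is zero, so (3/4)Mv₀² = Mgh.
Thus h = (1+k)v₀²/(2g) = 1.5 × 2.64² / (2 × 10) ≈ 0.523 m.

h ≈ 0.523 m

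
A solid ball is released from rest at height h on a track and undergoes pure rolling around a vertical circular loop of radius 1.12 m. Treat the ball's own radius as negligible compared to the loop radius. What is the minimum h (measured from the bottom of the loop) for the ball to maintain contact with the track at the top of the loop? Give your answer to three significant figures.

h_min ≈ 3.02 m

The moment of inertia is (2/5)MR², giving k ≡ I/(MR²) = 0.4.
At the top of the loop, the minimum-contact condition is Mg = Mv_top²/r, so v_top² = gr.
With ω = v/R, the kinetic energy at speed v is ½(1+k)Mv² = (7/10)Mv².
Energy conservation from release (height h) to the top (height 2r): Mgh = Mg(2r) + (7/10)M·gr.
Thus h_min = 2r + (1+k)r/2 = r(2 + 1.4/2) = 1.12 × 2.7 ≈ 3.02 m.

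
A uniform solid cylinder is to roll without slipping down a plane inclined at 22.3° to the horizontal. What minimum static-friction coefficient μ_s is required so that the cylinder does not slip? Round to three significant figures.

For this body I = (1/2)MR², i.e. k = I/(MR²) = 0.5.
Newton's second law down the slope: Mg sinθ − f = Ma. The torque equation fR = Iα (with α = a/R) gives f = kMa.
These give a = g sinθ/(1+k) and the required friction f = kMg sinθ/(1+k).
The normal force is N = Mg cosθ, so μ_min = f/N = k tanθ/(1+k).
μ_min = 0.5 × tan22.3° / 1.5 ≈ 0.137.

μ_min ≈ 0.137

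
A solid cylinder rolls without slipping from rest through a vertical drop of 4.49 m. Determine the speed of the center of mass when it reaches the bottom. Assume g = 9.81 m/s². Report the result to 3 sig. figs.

v ≈ 7.66 m/s

With I = (1/2)MR², the ratio k = I/(MR²) is 0.5.
Rolling without slipping gives ω = v/R, so the total kinetic energy is ½Mv² + ½Iω² = ½(1+k)Mv² = (3/4)Mv².
Energy conservation: Mgh = (3/4)Mv², so v = √(2gh/(1+k)) = √(2 × 9.81 × 4.49 / 1.5) ≈ 7.66 m/s.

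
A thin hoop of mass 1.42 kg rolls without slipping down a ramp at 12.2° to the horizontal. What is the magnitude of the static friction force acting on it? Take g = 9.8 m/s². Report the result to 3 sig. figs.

For this body I = MR², i.e. k = I/(MR²) = 1.
Along the incline Mg sinθ − f = Ma, and torque about the center fR = Iα = kMR²(a/R) gives f = kMa.
Combining, a = g sinθ/(1+k) and f = kMa = kMg sinθ/(1+k).
f = 1 × 1.42 × 9.8 × sin12.2° / 2 ≈ 1.47 N.

f ≈ 1.47 N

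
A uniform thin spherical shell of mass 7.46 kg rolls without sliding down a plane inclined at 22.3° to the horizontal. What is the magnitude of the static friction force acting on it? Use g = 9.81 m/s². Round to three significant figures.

With I = (2/3)MR², the ratio k = I/(MR²) is 2/3.
Along the incline Mg sinθ − f = Ma, and torque about the center fR = Iα = kMR²(a/R) gives f = kMa.
Combining, a = g sinθ/(1+k) and f = kMa = kMg sinθ/(1+k).
f = (2/3) × 7.46 × 9.81 × sin22.3° / 1.667 ≈ 11.1 N.

f ≈ 11.1 N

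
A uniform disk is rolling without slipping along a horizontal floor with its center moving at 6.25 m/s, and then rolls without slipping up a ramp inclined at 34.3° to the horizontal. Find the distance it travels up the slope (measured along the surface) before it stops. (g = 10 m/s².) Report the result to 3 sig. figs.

The moment of inertia is (1/2)MR², giving k ≡ I/(MR²) = 0.5.
Pure rolling means v = ωR; then KE = ½Mv² + ½I(v/R)² = ½(1+k)Mv² = (3/4)Mv².
Setting this equal to Mgh gives the vertical rise h = (1+k)v₀²/(2g) = 1.5×6.25²/(2×10) = 2.93 m.
Along the incline, d = h/sinθ = 2.93/sin34.3° ≈ 5.20 m.

d ≈ 5.20 m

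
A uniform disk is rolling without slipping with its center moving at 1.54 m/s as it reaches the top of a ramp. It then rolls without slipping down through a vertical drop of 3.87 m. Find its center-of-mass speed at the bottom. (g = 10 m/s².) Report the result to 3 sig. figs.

v ≈ 7.35 m/s

For this body I = (1/2)MR², i.e. k = I/(MR²) = 0.5.
Since it rolls without slipping, ω = v/R and KE = ½Mv² + ½Iω² = ½(1+k)Mv² = (3/4)Mv².
Energy conservation: (3/4)Mv₀² + Mgh = (3/4)Mv², so v² = v₀² + 2gh/(1+k).
v = √(1.54² + 2×10×3.87/1.5) = √53.97 ≈ 7.35 m/s.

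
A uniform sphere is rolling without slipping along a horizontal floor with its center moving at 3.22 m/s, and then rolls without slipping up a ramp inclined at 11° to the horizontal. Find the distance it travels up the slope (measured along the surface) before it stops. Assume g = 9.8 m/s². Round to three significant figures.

d ≈ 3.88 m

The moment of inertia is (2/5)MR², giving k ≡ I/(MR²) = 0.4.
Rolling without slipping gives ω = v/R, so the total kinetic energy is ½Mv² + ½Iω² = ½(1+k)Mv² = (7/10)Mv².
Setting this equal to Mgh gives the vertical rise h = (1+k)v₀²/(2g) = 1.4×3.22²/(2×9.8) = 0.7406 m.
Along the incline, d = h/sinθ = 0.7406/sin11° ≈ 3.88 m.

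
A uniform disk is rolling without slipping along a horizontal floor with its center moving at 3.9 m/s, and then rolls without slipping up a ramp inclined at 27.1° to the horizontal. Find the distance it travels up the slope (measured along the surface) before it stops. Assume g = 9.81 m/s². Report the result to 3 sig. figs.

d ≈ 2.55 m

With I = (1/2)MR², the ratio k = I/(MR²) is 0.5.
Pure rolling means v = ωR; then KE = ½Mv² + ½I(v/R)² = ½(1+k)Mv² = (3/4)Mv².
Setting this equal to Mgh gives the vertical rise h = (1+k)v₀²/(2g) = 1.5×3.9²/(2×9.81) = 1.163 m.
Along the incline, d = h/sinθ = 1.163/sin27.1° ≈ 2.55 m.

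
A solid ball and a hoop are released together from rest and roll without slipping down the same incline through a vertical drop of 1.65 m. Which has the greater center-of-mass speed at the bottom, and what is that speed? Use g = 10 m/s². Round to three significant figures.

the solid ball, at v ≈ 4.86 m/s

For rolling without slipping, Mgh = ½(1+k)Mv² where k = I/(MR²), so v = √(2gh/(1+k)).
Solid ball: k = 0.4, giving v = √(2×10×1.65/1.4) = 4.855 m/s.
Hoop: k = 1, giving v = √(2×10×1.65/2) = 4.062 m/s.
The smaller k wins: the solid ball, at ≈ 4.86 m/s.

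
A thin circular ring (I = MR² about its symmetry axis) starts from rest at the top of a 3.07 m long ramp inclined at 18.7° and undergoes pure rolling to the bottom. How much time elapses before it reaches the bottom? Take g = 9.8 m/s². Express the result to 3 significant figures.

t ≈ 1.98 s

Here I = MR², so the shape factor k = I/(MR²) = 1.
Newton's second law down the slope: Mg sinθ − f = Ma. The torque equation fR = Iα (with α = a/R) gives f = kMa.
Hence a = g sinθ/(1+k) = 9.8×sin18.7°/2 = 1.571 m/s².
Starting from rest, L = ½at², so t = √(2L/a) = √(2×3.07/1.571) ≈ 1.98 s.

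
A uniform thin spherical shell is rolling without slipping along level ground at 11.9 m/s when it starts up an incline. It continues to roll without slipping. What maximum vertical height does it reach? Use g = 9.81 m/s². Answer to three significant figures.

h ≈ 12.0 m

For this body I = (2/3)MR², i.e. k = I/(MR²) = 2/3.
Since it rolls without slipping, ω = v/R and KE = ½Mv² + ½Iω² = ½(1+k)Mv² = (5/6)Mv².
All of this converts to potential energy at the highest point: (5/6)Mv₀² = Mgh.
Thus h = (1+k)v₀²/(2g) = 1.667 × 11.9² / (2 × 9.81) ≈ 12.0 m.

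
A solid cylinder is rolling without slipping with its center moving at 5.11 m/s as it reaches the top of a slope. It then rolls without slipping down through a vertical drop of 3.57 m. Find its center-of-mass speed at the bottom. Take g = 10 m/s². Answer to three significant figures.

v ≈ 8.59 m/s

The moment of inertia is (1/2)MR², giving k ≡ I/(MR²) = 0.5.
Rolling without slipping gives ω = v/R, so the total kinetic energy is ½Mv² + ½Iω² = ½(1+k)Mv² = (3/4)Mv².
Energy conservation: (3/4)Mv₀² + Mgh = (3/4)Mv², so v² = v₀² + 2gh/(1+k).
v = √(5.11² + 2×10×3.57/1.5) = √73.71 ≈ 8.59 m/s.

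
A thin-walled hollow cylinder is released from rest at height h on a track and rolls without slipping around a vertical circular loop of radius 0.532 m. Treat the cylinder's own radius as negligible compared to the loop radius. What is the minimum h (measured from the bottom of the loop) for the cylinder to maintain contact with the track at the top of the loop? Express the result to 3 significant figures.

With I = MR², the ratio k = I/(MR²) is 1.
At the top of the loop, the minimum-contact condition is Mg = Mv_top²/r, so v_top² = gr.
With ω = v/R, the kinetic energy at speed v is ½(1+k)Mv² = Mv².
Energy conservation from release (height h) to the top (height 2r): Mgh = Mg(2r) + M·gr.
Thus h_min = 2r + (1+k)r/2 = r(2 + 2/2) = 0.532 × 3 ≈ 1.60 m.

h_min ≈ 1.60 m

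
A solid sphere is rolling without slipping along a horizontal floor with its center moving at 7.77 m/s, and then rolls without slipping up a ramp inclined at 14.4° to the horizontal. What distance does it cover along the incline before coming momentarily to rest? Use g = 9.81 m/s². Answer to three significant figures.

d ≈ 17.3 m

The moment of inertia is (2/5)MR², giving k ≡ I/(MR²) = 0.4.
Rolling without slipping gives ω = v/R, so the total kinetic energy is ½Mv² + ½Iω² = ½(1+k)Mv² = (7/10)Mv².
Setting this equal to Mgh gives the vertical rise h = (1+k)v₀²/(2g) = 1.4×7.77²/(2×9.81) = 4.308 m.
The distance along the slope is d = h/sinθ = 4.308/sin14.4° ≈ 17.3 m.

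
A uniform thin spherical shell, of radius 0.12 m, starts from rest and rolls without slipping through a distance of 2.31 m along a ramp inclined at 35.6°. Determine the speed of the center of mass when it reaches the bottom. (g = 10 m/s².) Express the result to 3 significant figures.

The moment of inertia is (2/3)MR², giving k ≡ I/(MR²) = 2/3.
Since it rolls without slipping, ω = v/R and KE = ½Mv² + ½Iω² = ½(1+k)Mv² = (5/6)Mv².
The vertical drop is h = L sinθ = 2.31 × sin35.6° = 1.345 m.
Setting Mgh = (5/6)Mv² gives v = √(2gh/(1+k)) = √(2·10·1.345/1.667) ≈ 4.02 m/s.

v ≈ 4.02 m/s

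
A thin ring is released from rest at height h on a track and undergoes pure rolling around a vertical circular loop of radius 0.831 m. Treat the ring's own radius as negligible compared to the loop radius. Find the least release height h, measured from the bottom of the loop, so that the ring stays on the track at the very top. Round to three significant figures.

With I = MR², the ratio k = I/(MR²) is 1.
At the top, contact is just lost when gravity alone supplies the centripetal force: Mg = Mv_top²/r, i.e. v_top² = gr.
With ω = v/R, the kinetic energy at speed v is ½(1+k)Mv² = Mv².
Energy conservation from release (height h) to the top (height 2r): Mgh = Mg(2r) + M·gr.
Thus h_min = 2r + (1+k)r/2 = r(2 + 2/2) = 0.831 × 3 ≈ 2.49 m.

h_min ≈ 2.49 m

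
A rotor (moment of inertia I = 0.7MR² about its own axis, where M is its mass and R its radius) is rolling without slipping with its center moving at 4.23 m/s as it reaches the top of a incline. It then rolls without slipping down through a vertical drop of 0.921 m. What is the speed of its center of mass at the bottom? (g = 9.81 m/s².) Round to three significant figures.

The moment of inertia is 0.7MR², giving k ≡ I/(MR²) = 0.7.
Pure rolling means v = ωR; then KE = ½Mv² + ½I(v/R)² = ½(1+k)Mv² = (17/20)Mv².
Energy conservation: (17/20)Mv₀² + Mgh = (17/20)Mv², so v² = v₀² + 2gh/(1+k).
v = √(4.23² + 2×9.81×0.921/1.7) = √28.52 ≈ 5.34 m/s.

v ≈ 5.34 m/s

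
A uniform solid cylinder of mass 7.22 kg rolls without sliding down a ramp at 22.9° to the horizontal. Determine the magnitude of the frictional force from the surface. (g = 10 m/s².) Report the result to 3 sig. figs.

f ≈ 9.36 N

With I = (1/2)MR², the ratio k = I/(MR²) is 0.5.
Newton's second law down the slope: Mg sinθ − f = Ma. The torque equation fR = Iα (with α = a/R) gives f = kMa.
Combining, a = g sinθ/(1+k) and f = kMa = kMg sinθ/(1+k).
f = 0.5 × 7.22 × 10 × sin22.9° / 1.5 ≈ 9.36 N.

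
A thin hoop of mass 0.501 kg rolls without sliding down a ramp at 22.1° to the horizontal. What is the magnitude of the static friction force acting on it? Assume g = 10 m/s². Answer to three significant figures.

f ≈ 0.942 N

The moment of inertia is MR², giving k ≡ I/(MR²) = 1.
Along the incline Mg sinθ − f = Ma, and torque about the center fR = Iα = kMR²(a/R) gives f = kMa.
Combining, a = g sinθ/(1+k) and f = kMa = kMg sinθ/(1+k).
f = 1 × 0.501 × 10 × sin22.1° / 2 ≈ 0.942 N.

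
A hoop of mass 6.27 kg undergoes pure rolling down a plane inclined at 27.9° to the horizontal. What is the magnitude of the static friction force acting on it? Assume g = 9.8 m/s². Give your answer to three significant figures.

Here I = MR², so the shape factor k = I/(MR²) = 1.
Translational: Mg sinθ − f = Ma. Rotational about the CM: fR = Iα = kMRa, so f = kMa.
Combining, a = g sinθ/(1+k) and f = kMa = kMg sinθ/(1+k).
f = 1 × 6.27 × 9.8 × sin27.9° / 2 ≈ 14.4 N.

f ≈ 14.4 N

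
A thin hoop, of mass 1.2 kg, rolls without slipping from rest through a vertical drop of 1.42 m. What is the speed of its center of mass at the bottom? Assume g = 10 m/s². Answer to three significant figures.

v ≈ 3.77 m/s

The moment of inertia is MR², giving k ≡ I/(MR²) = 1.
Rolling without slipping gives ω = v/R, so the total kinetic energy is ½Mv² + ½Iω² = ½(1+k)Mv² = Mv².
Setting Mgh = Mv² gives v = √(2gh/(1+k)) = √(2·10·1.42/2) ≈ 3.77 m/s.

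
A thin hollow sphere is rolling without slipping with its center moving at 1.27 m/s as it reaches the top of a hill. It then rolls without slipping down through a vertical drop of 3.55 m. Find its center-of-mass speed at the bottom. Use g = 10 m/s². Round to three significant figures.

Here I = (2/3)MR², so the shape factor k = I/(MR²) = 2/3.
The rolling condition ω = v/R makes the rotational term ½I(v/R)² = ½kMv², so KE_total = ½(1+k)Mv² = (5/6)Mv².
Conserving energy between top and bottom: (5/6)Mv² = (5/6)Mv₀² + Mgh, hence v² = v₀² + 2gh/(1+k).
v = √(1.27² + 2×10×3.55/1.667) = √44.21 ≈ 6.65 m/s.

v ≈ 6.65 m/s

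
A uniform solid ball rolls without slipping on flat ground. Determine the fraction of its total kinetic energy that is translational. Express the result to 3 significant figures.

fraction ≈ 0.714

With I = (2/5)MR², the ratio k = I/(MR²) is 0.4.
Since ω = v/R, the translational part is ½Mv² and the rotational part is ½I(v/R)² = ½kMv²; the total is ½(1+k)Mv².
The translational fraction is therefore 1/(1+k) = 1/1.4 ≈ 0.714.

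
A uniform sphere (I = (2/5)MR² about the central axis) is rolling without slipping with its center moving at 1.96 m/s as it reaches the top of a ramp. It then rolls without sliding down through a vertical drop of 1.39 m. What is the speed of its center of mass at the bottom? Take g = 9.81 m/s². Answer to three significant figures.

With I = (2/5)MR², the ratio k = I/(MR²) is 0.4.
Since it rolls without slipping, ω = v/R and KE = ½Mv² + ½Iω² = ½(1+k)Mv² = (7/10)Mv².
Energy conservation: (7/10)Mv₀² + Mgh = (7/10)Mv², so v² = v₀² + 2gh/(1+k).
v = √(1.96² + 2×9.81×1.39/1.4) = √23.32 ≈ 4.83 m/s.

v ≈ 4.83 m/s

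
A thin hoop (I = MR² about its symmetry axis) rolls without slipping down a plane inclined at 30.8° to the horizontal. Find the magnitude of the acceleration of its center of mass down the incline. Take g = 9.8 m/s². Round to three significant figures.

a ≈ 2.51 m/s²

For this body I = MR², i.e. k = I/(MR²) = 1.
Newton's second law down the slope: Mg sinθ − f = Ma. The torque equation fR = Iα (with α = a/R) gives f = kMa.
Eliminating f: Mg sinθ = (1+k)Ma, so a = g sinθ/(1+k) = 9.8 × sin30.8° / 2 ≈ 2.51 m/s².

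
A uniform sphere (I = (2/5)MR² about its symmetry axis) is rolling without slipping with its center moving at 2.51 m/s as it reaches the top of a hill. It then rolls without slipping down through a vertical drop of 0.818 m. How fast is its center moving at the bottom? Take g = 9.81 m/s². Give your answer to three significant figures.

v ≈ 4.21 m/s

The moment of inertia is (2/5)MR², giving k ≡ I/(MR²) = 0.4.
Since it rolls without slipping, ω = v/R and KE = ½Mv² + ½Iω² = ½(1+k)Mv² = (7/10)Mv².
Conserving energy between top and bottom: (7/10)Mv² = (7/10)Mv₀² + Mgh, hence v² = v₀² + 2gh/(1+k).
v = √(2.51² + 2×9.81×0.818/1.4) = √17.76 ≈ 4.21 m/s.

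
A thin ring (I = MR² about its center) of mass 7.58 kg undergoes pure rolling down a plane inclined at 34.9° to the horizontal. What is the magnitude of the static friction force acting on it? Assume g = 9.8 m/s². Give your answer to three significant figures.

f ≈ 21.3 N

The moment of inertia is MR², giving k ≡ I/(MR²) = 1.
Along the incline Mg sinθ − f = Ma, and torque about the center fR = Iα = kMR²(a/R) gives f = kMa.
Combining, a = g sinθ/(1+k) and f = kMa = kMg sinθ/(1+k).
f = 1 × 7.58 × 9.8 × sin34.9° / 2 ≈ 21.3 N.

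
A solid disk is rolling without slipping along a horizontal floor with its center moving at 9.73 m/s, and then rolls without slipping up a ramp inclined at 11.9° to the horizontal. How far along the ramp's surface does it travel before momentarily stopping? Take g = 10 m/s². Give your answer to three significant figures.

d ≈ 34.4 m

For this body I = (1/2)MR², i.e. k = I/(MR²) = 0.5.
Pure rolling means v = ωR; then KE = ½Mv² + ½I(v/R)² = ½(1+k)Mv² = (3/4)Mv².
Setting this equal to Mgh gives the vertical rise h = (1+k)v₀²/(2g) = 1.5×9.73²/(2×10) = 7.1 m.
Along the incline, d = h/sinθ = 7.1/sin11.9° ≈ 34.4 m.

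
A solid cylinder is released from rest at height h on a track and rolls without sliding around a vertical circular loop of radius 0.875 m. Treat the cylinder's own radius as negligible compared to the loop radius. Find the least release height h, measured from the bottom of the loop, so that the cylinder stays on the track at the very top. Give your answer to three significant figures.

With I = (1/2)MR², the ratio k = I/(MR²) is 0.5.
At the top, contact is just lost when gravity alone supplies the centripetal force: Mg = Mv_top²/r, i.e. v_top² = gr.
With ω = v/R, the kinetic energy at speed v is ½(1+k)Mv² = (3/4)Mv².
Energy conservation from release (height h) to the top (height 2r): Mgh = Mg(2r) + (3/4)M·gr.
Thus h_min = 2r + (1+k)r/2 = r(2 + 1.5/2) = 0.875 × 2.75 ≈ 2.41 m.

h_min ≈ 2.41 m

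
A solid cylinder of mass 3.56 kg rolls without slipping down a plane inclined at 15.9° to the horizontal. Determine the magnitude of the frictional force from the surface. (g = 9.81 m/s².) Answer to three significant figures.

f ≈ 3.19 N

The moment of inertia is (1/2)MR², giving k ≡ I/(MR²) = 0.5.
Along the incline Mg sinθ − f = Ma, and torque about the center fR = Iα = kMR²(a/R) gives f = kMa.
Combining, a = g sinθ/(1+k) and f = kMa = kMg sinθ/(1+k).
f = 0.5 × 3.56 × 9.81 × sin15.9° / 1.5 ≈ 3.19 N.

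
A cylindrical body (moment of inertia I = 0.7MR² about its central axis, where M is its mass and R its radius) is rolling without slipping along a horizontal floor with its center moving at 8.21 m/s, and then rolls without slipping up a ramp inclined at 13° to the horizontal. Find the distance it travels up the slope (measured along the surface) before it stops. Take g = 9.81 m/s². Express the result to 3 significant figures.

d ≈ 26.0 m

With I = 0.7MR², the ratio k = I/(MR²) is 0.7.
Pure rolling means v = ωR; then KE = ½Mv² + ½I(v/R)² = ½(1+k)Mv² = (17/20)Mv².
Setting this equal to Mgh gives the vertical rise h = (1+k)v₀²/(2g) = 1.7×8.21²/(2×9.81) = 5.84 m.
The distance along the slope is d = h/sinθ = 5.84/sin13° ≈ 26.0 m.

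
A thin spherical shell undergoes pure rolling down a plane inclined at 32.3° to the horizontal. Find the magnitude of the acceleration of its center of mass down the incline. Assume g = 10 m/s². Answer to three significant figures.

a ≈ 3.21 m/s²

For this body I = (2/3)MR², i.e. k = I/(MR²) = 2/3.
Newton's second law down the slope: Mg sinθ − f = Ma. The torque equation fR = Iα (with α = a/R) gives f = kMa.
Eliminating f: Mg sinθ = (1+k)Ma, so a = g sinθ/(1+k) = 10 × sin32.3° / 1.667 ≈ 3.21 m/s².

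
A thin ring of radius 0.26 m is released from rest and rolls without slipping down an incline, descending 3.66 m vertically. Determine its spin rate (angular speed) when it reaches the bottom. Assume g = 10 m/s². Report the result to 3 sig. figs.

ω ≈ 23.3 rad/s

For this body I = MR², i.e. k = I/(MR²) = 1.
Pure rolling means v = ωR; then KE = ½Mv² + ½I(v/R)² = ½(1+k)Mv² = Mv².
Energy conservation Mgh = ½(1+k)Mv² gives v = √(2gh/(1+k)) = √(2 × 10 × 3.66 / 2) = 6.05 m/s.
The angular speed follows from ω = v/R = 6.05/0.26 ≈ 23.3 rad/s.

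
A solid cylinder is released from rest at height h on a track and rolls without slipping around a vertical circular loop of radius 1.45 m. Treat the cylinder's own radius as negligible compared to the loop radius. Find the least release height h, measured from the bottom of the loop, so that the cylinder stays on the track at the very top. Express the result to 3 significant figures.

h_min ≈ 3.99 m

Here I = (1/2)MR², so the shape factor k = I/(MR²) = 0.5.
At the top, contact is just lost when gravity alone supplies the centripetal force: Mg = Mv_top²/r, i.e. v_top² = gr.
With ω = v/R, the kinetic energy at speed v is ½(1+k)Mv² = (3/4)Mv².
Energy conservation from release (height h) to the top (height 2r): Mgh = Mg(2r) + (3/4)M·gr.
Thus h_min = 2r + (1+k)r/2 = r(2 + 1.5/2) = 1.45 × 2.75 ≈ 3.99 m.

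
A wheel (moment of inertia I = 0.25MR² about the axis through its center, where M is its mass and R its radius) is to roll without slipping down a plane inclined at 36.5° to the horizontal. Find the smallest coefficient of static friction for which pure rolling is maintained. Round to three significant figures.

The moment of inertia is 0.25MR², giving k ≡ I/(MR²) = 0.25.
Translational: Mg sinθ − f = Ma. Rotational about the CM: fR = Iα = kMRa, so f = kMa.
These give a = g sinθ/(1+k) and the required friction f = kMg sinθ/(1+k).
With N = Mg cosθ, the no-slip condition f ≤ μN gives μ_min = f/N = k tanθ/(1+k).
μ_min = 0.25 × tan36.5° / 1.25 ≈ 0.148.

μ_min ≈ 0.148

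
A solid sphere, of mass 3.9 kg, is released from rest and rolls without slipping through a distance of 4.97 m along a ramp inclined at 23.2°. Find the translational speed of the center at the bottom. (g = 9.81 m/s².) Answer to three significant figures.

For this body I = (2/5)MR², i.e. k = I/(MR²) = 0.4.
Since it rolls without slipping, ω = v/R and KE = ½Mv² + ½Iω² = ½(1+k)Mv² = (7/10)Mv².
The vertical drop is h = L sinθ = 4.97 × sin23.2° = 1.958 m.
Energy conservation: Mgh = (7/10)Mv², so v = √(2gh/(1+k)) = √(2 × 9.81 × 1.958 / 1.4) ≈ 5.24 m/s.

v ≈ 5.24 m/s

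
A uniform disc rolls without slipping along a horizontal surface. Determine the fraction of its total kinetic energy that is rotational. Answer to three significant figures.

fraction ≈ 0.333

Here I = (1/2)MR², so the shape factor k = I/(MR²) = 0.5.
Since ω = v/R, the translational part is ½Mv² and the rotational part is ½I(v/R)² = ½kMv²; the total is ½(1+k)Mv².
The rotational fraction is therefore k/(1+k) = 0.5/1.5 ≈ 0.333.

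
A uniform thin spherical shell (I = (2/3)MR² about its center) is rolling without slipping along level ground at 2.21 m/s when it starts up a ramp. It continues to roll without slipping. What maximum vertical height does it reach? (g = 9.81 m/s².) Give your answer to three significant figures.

h ≈ 0.415 m

The moment of inertia is (2/3)MR², giving k ≡ I/(MR²) = 2/3.
Pure rolling means v = ωR; then KE = ½Mv² + ½I(v/R)² = ½(1+k)Mv² = (5/6)Mv².
At the top the kinetic energy is zero, so (5/6)Mv₀² = Mgh.
Thus h = (1+k)v₀²/(2g) = 1.667 × 2.21² / (2 × 9.81) ≈ 0.415 m.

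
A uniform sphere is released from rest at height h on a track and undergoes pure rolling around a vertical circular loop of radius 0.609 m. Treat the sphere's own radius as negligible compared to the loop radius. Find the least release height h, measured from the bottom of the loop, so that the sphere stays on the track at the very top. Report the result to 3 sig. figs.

For this body I = (2/5)MR², i.e. k = I/(MR²) = 0.4.
At the top, contact is just lost when gravity alone supplies the centripetal force: Mg = Mv_top²/r, i.e. v_top² = gr.
With ω = v/R, the kinetic energy at speed v is ½(1+k)Mv² = (7/10)Mv².
Energy conservation from release (height h) to the top (height 2r): Mgh = Mg(2r) + (7/10)M·gr.
Thus h_min = 2r + (1+k)r/2 = r(2 + 1.4/2) = 0.609 × 2.7 ≈ 1.64 m.

h_min ≈ 1.64 m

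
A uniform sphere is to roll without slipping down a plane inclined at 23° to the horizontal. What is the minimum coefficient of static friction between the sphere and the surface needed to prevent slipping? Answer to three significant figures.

With I = (2/5)MR², the ratio k = I/(MR²) is 0.4.
Translational: Mg sinθ − f = Ma. Rotational about the CM: fR = Iα = kMRa, so f = kMa.
These give a = g sinθ/(1+k) and the required friction f = kMg sinθ/(1+k).
With N = Mg cosθ, the no-slip condition f ≤ μN gives μ_min = f/N = k tanθ/(1+k).
μ_min = 0.4 × tan23° / 1.4 ≈ 0.121.

μ_min ≈ 0.121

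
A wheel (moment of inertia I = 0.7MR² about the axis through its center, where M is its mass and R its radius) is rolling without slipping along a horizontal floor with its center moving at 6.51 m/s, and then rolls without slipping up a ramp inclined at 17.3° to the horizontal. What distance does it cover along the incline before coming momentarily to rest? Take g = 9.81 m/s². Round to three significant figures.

For this body I = 0.7MR², i.e. k = I/(MR²) = 0.7.
The rolling condition ω = v/R makes the rotational term ½I(v/R)² = ½kMv², so KE_total = ½(1+k)Mv² = (17/20)Mv².
Setting this equal to Mgh gives the vertical rise h = (1+k)v₀²/(2g) = 1.7×6.51²/(2×9.81) = 3.672 m.
Along the incline, d = h/sinθ = 3.672/sin17.3° ≈ 12.3 m.

d ≈ 12.3 m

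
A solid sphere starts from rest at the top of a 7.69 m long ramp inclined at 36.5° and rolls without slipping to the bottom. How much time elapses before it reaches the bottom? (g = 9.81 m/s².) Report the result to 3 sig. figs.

t ≈ 1.92 s

With I = (2/5)MR², the ratio k = I/(MR²) is 0.4.
Newton's second law down the slope: Mg sinθ − f = Ma. The torque equation fR = Iα (with α = a/R) gives f = kMa.
Hence a = g sinθ/(1+k) = 9.81×sin36.5°/1.4 = 4.168 m/s².
With constant a from rest, t = √(2L/a) = √(2·7.69/4.168) ≈ 1.92 s.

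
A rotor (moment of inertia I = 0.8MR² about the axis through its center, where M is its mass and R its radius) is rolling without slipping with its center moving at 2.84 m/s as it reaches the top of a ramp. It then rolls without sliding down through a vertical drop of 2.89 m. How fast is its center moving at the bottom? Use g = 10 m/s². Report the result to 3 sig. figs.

v ≈ 6.34 m/s

With I = 0.8MR², the ratio k = I/(MR²) is 0.8.
Pure rolling means v = ωR; then KE = ½Mv² + ½I(v/R)² = ½(1+k)Mv² = (9/10)Mv².
Conserving energy between top and bottom: (9/10)Mv² = (9/10)Mv₀² + Mgh, hence v² = v₀² + 2gh/(1+k).
v = √(2.84² + 2×10×2.89/1.8) = √40.18 ≈ 6.34 m/s.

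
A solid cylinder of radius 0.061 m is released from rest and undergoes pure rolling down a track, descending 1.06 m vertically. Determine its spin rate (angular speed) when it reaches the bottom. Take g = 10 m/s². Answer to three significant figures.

ω ≈ 61.6 rad/s

With I = (1/2)MR², the ratio k = I/(MR²) is 0.5.
Since it rolls without slipping, ω = v/R and KE = ½Mv² + ½Iω² = ½(1+k)Mv² = (3/4)Mv².
Energy conservation Mgh = ½(1+k)Mv² gives v = √(2gh/(1+k)) = √(2 × 10 × 1.06 / 1.5) = 3.759 m/s.
The angular speed follows from ω = v/R = 3.759/0.061 ≈ 61.6 rad/s.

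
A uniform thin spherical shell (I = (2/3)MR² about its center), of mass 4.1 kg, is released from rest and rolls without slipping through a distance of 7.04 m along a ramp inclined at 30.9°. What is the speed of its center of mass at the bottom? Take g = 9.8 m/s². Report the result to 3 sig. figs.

For this body I = (2/3)MR², i.e. k = I/(MR²) = 2/3.
Rolling without slipping gives ω = v/R, so the total kinetic energy is ½Mv² + ½Iω² = ½(1+k)Mv² = (5/6)Mv².
The vertical drop is h = L sinθ = 7.04 × sin30.9° = 3.615 m.
Setting Mgh = (5/6)Mv² gives v = √(2gh/(1+k)) = √(2·9.8·3.615/1.667) ≈ 6.52 m/s.

v ≈ 6.52 m/s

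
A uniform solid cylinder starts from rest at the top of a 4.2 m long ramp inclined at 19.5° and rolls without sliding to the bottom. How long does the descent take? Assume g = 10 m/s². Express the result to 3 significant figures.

t ≈ 1.94 s

For this body I = (1/2)MR², i.e. k = I/(MR²) = 0.5.
Newton's second law down the slope: Mg sinθ − f = Ma. The torque equation fR = Iα (with α = a/R) gives f = kMa.
Hence a = g sinθ/(1+k) = 10×sin19.5°/1.5 = 2.225 m/s².
Starting from rest, L = ½at², so t = √(2L/a) = √(2×4.2/2.225) ≈ 1.94 s.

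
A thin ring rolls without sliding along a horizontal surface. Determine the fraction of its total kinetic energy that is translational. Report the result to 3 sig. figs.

fraction ≈ 0.500

With I = MR², the ratio k = I/(MR²) is 1.
With ω = v/R, KE_trans = ½Mv² and KE_rot = ½Iω² = ½kMv², so KE_total = ½(1+k)Mv².
The translational fraction is therefore 1/(1+k) = 1/2 ≈ 0.500.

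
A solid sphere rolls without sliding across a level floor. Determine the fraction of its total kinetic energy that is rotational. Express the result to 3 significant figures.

Here I = (2/5)MR², so the shape factor k = I/(MR²) = 0.4.
Since ω = v/R, the translational part is ½Mv² and the rotational part is ½I(v/R)² = ½kMv²; the total is ½(1+k)Mv².
The rotational fraction is therefore k/(1+k) = 0.4/1.4 ≈ 0.286.

fraction ≈ 0.286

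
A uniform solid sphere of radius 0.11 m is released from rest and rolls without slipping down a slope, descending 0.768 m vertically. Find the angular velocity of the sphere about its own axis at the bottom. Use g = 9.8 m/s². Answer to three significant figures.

With I = (2/5)MR², the ratio k = I/(MR²) is 0.4.
Rolling without slipping gives ω = v/R, so the total kinetic energy is ½Mv² + ½Iω² = ½(1+k)Mv² = (7/10)Mv².
Energy conservation Mgh = ½(1+k)Mv² gives v = √(2gh/(1+k)) = √(2 × 9.8 × 0.768 / 1.4) = 3.279 m/s.
Then ω = v/R = 3.279 / 0.11 ≈ 29.8 rad/s.

ω ≈ 29.8 rad/s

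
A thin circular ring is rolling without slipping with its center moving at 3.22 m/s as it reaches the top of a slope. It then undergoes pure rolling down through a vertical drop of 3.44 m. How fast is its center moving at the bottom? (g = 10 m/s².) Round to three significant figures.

For this body I = MR², i.e. k = I/(MR²) = 1.
Pure rolling means v = ωR; then KE = ½Mv² + ½I(v/R)² = ½(1+k)Mv² = Mv².
Conserving energy between top and bottom: Mv² = Mv₀² + Mgh, hence v² = v₀² + 2gh/(1+k).
v = √(3.22² + 2×10×3.44/2) = √44.77 ≈ 6.69 m/s.

v ≈ 6.69 m/s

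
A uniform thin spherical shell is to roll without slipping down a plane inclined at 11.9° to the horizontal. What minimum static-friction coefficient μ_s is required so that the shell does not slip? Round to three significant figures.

μ_min ≈ 0.0843

Here I = (2/3)MR², so the shape factor k = I/(MR²) = 2/3.
Along the incline Mg sinθ − f = Ma, and torque about the center fR = Iα = kMR²(a/R) gives f = kMa.
These give a = g sinθ/(1+k) and the required friction f = kMg sinθ/(1+k).
With N = Mg cosθ, the no-slip condition f ≤ μN gives μ_min = f/N = k tanθ/(1+k).
μ_min = (2/3) × tan11.9° / 1.667 ≈ 0.0843.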